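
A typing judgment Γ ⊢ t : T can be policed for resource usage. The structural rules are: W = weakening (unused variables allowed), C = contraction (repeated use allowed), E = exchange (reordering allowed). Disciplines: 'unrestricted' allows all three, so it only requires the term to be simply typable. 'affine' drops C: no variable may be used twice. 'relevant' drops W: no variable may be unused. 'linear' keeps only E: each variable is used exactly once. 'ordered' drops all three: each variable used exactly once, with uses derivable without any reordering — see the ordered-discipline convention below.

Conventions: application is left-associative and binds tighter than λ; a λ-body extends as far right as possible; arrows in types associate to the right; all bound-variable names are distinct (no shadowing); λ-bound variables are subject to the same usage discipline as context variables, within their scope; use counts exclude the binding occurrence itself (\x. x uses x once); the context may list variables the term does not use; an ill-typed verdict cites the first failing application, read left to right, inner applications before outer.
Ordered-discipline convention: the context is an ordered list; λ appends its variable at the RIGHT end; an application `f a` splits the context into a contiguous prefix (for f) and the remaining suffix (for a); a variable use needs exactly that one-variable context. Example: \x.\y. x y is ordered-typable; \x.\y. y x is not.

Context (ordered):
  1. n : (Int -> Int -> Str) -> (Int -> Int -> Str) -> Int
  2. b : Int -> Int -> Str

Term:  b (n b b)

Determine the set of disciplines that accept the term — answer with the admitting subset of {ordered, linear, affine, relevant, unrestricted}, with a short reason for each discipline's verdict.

admitted in: relevant, unrestricted
variable uses: n: 1×; b: 3×
use order (left to right): b, n, b, b
typing: the term checks, with type Int -> Str
ordered ✗ (repeated use of b ×3)
linear ✗ (repeated use of b ×3)
affine ✗ (repeated use of b ×3)
relevant ✓ (n, b: all used, weakening unneeded)
unrestricted ✓ (typability at Int -> Str is all that's needed)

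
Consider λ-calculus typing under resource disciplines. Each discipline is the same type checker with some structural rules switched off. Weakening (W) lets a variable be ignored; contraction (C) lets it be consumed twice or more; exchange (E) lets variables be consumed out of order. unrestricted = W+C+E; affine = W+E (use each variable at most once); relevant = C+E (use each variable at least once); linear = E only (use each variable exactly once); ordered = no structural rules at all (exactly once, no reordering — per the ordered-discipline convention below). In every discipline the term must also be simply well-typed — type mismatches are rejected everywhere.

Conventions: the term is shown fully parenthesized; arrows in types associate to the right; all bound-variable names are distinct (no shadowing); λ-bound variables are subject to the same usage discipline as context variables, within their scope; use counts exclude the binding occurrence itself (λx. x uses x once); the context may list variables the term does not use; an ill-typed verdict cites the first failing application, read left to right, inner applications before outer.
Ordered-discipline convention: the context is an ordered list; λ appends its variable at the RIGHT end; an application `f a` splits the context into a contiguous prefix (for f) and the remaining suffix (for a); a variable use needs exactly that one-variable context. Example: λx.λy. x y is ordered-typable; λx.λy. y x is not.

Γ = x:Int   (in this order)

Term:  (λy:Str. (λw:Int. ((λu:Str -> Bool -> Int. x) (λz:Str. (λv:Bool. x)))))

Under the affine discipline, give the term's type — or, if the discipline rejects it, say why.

not well-typed under affine — needs contraction — x ×2
use counts: x: 2; y [bound]: 0; w [bound]: 0; u [bound]: 0; z [bound]: 0; v [bound]: 0
left-to-right use order: x, x
typing: ✓ — Str -> Int -> Int
per-discipline verdicts: ordered ✗ | linear ✗ | affine ✗ | relevant ✗ | unrestricted ✓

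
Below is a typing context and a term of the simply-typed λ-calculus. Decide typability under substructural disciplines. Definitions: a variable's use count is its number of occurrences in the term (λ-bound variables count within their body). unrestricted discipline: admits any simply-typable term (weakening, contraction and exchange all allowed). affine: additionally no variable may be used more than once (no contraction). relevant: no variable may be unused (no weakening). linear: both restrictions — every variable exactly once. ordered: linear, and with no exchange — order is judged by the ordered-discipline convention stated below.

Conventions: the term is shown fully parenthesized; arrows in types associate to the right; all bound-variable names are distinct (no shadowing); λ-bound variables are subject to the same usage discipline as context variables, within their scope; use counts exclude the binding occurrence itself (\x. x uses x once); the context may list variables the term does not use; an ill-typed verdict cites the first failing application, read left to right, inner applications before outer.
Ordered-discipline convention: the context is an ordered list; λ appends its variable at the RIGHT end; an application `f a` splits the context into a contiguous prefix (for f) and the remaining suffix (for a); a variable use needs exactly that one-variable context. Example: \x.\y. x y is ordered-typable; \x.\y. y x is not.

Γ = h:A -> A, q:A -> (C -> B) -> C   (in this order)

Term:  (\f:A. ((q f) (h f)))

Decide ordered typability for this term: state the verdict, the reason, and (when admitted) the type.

no — the type mismatch rejects it
counts: h ×1, q ×1, f (bound) ×2
uses in reading order: q, f, h, f
typing: ill-typed: an application expects C -> B but receives A
per-discipline verdicts: ordered ✗, linear ✗, affine ✗, relevant ✗, unrestricted ✗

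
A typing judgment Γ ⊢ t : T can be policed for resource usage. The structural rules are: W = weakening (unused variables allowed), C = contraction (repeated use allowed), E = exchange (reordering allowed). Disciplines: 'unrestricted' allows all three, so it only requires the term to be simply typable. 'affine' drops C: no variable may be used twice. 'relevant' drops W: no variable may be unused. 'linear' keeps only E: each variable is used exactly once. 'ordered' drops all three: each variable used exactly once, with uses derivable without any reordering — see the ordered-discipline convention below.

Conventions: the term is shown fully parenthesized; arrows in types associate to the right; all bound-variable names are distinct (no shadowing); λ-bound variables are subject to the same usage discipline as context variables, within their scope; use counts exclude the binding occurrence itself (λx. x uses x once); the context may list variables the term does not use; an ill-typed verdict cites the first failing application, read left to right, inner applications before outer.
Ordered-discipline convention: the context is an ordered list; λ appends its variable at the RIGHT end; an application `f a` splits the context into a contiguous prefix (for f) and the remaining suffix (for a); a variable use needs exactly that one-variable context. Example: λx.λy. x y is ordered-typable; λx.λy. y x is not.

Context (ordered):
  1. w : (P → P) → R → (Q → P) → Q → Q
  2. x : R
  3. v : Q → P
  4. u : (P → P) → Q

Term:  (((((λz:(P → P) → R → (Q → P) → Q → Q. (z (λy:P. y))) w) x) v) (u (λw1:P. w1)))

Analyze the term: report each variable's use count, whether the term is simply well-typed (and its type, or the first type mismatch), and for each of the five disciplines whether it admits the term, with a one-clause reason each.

usage: w ×1, x ×1, v ×1, u ×1, z (bound) ×1, y (bound) ×1, w1 (bound) ×1
left-to-right use order: z, y, w, x, v, u, w1
typing: well-typed — term : Q
ordered ✓ (single-use (w, x, v, u, z, y, w1), ordered derivation ok)
linear ✓ (each of w, x, v, u, z, y, w1 used exactly once)
affine ✓ (at most one use each (w, x, v, u, z, y, w1))
relevant ✓ (at least one use each (w, x, v, u, z, y, w1))
unrestricted ✓ (type-checks (Q) and nothing is barred)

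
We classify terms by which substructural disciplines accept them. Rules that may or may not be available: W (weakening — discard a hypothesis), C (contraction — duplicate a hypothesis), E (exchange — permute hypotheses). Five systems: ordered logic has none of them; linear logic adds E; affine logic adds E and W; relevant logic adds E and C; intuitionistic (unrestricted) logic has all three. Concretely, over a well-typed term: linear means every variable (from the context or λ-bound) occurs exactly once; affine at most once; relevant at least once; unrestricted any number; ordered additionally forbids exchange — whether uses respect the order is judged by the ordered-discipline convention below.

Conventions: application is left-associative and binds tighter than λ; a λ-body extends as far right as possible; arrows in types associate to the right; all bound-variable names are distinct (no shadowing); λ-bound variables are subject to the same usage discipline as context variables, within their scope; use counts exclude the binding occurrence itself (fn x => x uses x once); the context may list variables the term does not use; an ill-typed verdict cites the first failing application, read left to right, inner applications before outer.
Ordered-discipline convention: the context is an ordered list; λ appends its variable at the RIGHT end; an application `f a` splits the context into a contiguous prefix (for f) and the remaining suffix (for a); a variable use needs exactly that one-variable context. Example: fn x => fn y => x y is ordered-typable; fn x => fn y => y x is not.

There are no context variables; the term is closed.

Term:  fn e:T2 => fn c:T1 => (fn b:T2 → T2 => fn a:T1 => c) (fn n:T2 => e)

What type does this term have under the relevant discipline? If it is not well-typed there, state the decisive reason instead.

not well-typed under relevant — b, a, n left unused
use counts: e (λ-bound) ×1; c (λ-bound) ×1; b (λ-bound) ×0; a (λ-bound) ×0; n (λ-bound) ×0
left-to-right use order: c, e
typing: well-typed — term : T2 → T1 → T1 → T1
per-discipline verdicts: ordered ✗; linear ✗; affine ✓; relevant ✗; unrestricted ✓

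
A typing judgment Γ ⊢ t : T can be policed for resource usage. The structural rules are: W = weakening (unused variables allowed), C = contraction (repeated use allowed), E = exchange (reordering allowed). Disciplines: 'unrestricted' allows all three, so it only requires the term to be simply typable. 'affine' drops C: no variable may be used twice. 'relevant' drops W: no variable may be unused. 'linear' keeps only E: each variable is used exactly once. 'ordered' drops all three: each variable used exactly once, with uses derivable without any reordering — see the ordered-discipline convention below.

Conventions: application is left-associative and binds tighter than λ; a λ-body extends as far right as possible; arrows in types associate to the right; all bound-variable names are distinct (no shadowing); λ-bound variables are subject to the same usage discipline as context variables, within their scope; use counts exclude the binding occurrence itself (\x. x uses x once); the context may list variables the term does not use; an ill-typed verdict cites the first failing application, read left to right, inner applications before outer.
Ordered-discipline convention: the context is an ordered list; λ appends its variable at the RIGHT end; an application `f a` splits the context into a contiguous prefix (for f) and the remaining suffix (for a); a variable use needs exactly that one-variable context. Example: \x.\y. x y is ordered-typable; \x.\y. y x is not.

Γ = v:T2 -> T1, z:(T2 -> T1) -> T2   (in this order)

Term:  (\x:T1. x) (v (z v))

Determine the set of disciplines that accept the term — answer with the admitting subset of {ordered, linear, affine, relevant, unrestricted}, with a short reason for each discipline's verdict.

admitted by: relevant, unrestricted
use counts: v: 2; z: 1; x (bound): 1
uses in reading order: x, v, z, v
typing: well-typed — term : T1
ordered ✗ (needs contraction — v ×2)
linear ✗ (needs contraction — v ×2)
affine ✗ (needs contraction — v ×2)
relevant ✓ (v, z, x: all used, weakening unneeded)
unrestricted ✓ (type-checks (T1) and nothing is barred)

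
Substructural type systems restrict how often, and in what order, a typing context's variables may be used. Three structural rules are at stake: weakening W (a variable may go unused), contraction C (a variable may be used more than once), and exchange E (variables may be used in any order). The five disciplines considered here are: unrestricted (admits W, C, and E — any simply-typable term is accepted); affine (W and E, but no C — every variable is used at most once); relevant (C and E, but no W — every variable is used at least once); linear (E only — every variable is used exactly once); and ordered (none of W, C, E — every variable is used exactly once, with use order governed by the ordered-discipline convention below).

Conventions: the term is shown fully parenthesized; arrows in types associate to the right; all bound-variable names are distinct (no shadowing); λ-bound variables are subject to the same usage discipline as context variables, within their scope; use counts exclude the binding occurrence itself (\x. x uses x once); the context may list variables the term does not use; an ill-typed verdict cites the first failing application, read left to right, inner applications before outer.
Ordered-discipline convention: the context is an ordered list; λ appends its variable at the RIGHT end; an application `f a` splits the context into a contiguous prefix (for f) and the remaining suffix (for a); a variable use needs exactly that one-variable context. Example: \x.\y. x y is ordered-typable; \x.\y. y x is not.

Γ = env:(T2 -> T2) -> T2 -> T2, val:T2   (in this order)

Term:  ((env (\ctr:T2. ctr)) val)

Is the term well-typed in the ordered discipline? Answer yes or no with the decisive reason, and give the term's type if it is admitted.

yes — one use each (env, val, ctr); ordered split holds; term : T2
counts: env=1; val=1; ctr (bound)=1
left-to-right use order: env, ctr, val
typing: ✓ — T2
all disciplines: ordered ✓; linear ✓; affine ✓; relevant ✓; unrestricted ✓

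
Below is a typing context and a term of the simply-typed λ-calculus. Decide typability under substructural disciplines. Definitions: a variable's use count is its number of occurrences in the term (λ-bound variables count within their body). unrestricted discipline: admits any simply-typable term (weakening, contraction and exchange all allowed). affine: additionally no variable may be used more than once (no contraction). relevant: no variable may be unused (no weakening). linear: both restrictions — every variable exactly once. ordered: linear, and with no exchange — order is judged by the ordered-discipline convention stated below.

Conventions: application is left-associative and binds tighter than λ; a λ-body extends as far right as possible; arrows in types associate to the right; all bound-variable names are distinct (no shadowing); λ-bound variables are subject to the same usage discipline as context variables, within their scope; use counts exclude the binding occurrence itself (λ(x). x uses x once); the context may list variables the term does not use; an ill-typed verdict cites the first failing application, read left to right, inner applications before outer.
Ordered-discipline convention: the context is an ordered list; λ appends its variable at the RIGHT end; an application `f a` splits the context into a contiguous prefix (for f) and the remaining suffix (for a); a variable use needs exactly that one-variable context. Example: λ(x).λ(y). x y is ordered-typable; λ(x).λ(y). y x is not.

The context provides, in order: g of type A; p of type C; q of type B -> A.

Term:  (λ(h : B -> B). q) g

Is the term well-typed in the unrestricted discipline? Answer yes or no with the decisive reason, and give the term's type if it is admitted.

no — not simply typable
use counts: g=1, p=0, q=1, h (λ-bound)=0
uses in reading order: q, g
typing: ill-typed: an argument A mismatches the expected B -> B
summary: ordered ✗, linear ✗, affine ✗, relevant ✗, unrestricted ✗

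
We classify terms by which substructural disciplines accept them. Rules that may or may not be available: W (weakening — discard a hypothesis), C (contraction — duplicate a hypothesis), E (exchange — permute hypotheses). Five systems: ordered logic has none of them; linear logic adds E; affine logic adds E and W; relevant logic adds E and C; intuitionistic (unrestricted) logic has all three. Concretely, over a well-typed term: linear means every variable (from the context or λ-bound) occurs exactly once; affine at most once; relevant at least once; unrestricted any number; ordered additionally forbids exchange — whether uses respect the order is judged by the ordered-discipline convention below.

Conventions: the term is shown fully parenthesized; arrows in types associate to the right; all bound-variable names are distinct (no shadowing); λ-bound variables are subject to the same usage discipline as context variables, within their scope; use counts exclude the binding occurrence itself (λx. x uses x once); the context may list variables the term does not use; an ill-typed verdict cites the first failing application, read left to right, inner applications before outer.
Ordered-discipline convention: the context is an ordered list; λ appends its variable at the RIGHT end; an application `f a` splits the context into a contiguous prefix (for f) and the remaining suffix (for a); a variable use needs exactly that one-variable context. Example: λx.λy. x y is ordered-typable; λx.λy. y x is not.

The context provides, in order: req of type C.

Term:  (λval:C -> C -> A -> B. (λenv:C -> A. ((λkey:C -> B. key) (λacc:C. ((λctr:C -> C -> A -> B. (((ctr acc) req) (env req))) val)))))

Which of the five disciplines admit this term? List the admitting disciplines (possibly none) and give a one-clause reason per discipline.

admitted in: relevant, unrestricted
usage: req: 2×, val (bound): 1×, env (bound): 1×, key (bound): 1×, acc (bound): 1×, ctr (bound): 1×
left-to-right use order: key, ctr, acc, req, env, req, val
typing: ✓ — (C -> C -> A -> B) -> (C -> A) -> C -> B
ordered: ✗, needs contraction — req ×2
linear: ✗, needs contraction — req ×2
affine: ✗, needs contraction — req ×2
relevant: ✓, req, val, env, key, acc, ctr: all used, weakening unneeded
unrestricted: ✓, typability at (C -> C -> A -> B) -> (C -> A) -> C -> B is all that's needed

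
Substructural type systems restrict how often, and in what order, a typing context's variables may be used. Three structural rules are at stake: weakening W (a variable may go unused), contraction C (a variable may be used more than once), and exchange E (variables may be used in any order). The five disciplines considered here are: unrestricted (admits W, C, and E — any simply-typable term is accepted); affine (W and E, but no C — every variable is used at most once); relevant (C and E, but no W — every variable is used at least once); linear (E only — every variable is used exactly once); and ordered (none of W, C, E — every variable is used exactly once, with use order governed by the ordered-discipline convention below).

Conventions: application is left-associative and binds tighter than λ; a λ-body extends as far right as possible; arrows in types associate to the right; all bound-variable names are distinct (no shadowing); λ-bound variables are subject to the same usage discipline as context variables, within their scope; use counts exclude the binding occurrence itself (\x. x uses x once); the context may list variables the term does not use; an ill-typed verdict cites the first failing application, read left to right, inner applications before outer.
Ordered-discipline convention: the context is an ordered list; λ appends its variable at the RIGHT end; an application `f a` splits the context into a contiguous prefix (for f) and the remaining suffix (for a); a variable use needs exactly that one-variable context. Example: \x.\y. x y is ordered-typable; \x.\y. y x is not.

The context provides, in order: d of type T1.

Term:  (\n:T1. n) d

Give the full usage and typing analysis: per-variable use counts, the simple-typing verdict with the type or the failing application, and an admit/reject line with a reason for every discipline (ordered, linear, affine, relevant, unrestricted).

usage: d=1; n (bound)=1
left-to-right use order: n, d
typing: well-typed — term : T1
ordered ✓ (d, n once each; derivable with no W/C/E)
linear ✓ (d, n: one use apiece)
affine ✓ (none of d, n used more than once)
relevant ✓ (at least one use each (d, n))
unrestricted ✓ (typability at T1 is all that's needed)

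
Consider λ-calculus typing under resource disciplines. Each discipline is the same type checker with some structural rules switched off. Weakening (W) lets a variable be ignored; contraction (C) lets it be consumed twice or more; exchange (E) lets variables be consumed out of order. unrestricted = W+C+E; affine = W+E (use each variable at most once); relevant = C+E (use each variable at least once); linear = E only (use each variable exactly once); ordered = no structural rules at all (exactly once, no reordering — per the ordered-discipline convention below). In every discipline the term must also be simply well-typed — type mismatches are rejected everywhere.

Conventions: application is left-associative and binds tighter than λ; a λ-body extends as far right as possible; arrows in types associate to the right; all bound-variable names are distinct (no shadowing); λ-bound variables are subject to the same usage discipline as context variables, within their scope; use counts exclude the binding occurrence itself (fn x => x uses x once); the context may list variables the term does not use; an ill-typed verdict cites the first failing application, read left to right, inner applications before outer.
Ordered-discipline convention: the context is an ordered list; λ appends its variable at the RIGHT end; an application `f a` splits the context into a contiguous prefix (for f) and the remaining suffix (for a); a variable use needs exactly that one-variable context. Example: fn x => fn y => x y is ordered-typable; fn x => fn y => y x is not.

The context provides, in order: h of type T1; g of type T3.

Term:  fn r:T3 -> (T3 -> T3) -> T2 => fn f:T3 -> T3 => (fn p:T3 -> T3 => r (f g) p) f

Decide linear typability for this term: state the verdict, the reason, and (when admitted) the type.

no — repeated use of f ×2; needs weakening: h unused
counts: h=0, g=1, r [bound]=1, f [bound]=2, p [bound]=1
uses in reading order: r, f, g, p, f
typing: the term checks, with type (T3 -> (T3 -> T3) -> T2) -> (T3 -> T3) -> T2
summary: ordered ✗; linear ✗; affine ✗; relevant ✗; unrestricted ✓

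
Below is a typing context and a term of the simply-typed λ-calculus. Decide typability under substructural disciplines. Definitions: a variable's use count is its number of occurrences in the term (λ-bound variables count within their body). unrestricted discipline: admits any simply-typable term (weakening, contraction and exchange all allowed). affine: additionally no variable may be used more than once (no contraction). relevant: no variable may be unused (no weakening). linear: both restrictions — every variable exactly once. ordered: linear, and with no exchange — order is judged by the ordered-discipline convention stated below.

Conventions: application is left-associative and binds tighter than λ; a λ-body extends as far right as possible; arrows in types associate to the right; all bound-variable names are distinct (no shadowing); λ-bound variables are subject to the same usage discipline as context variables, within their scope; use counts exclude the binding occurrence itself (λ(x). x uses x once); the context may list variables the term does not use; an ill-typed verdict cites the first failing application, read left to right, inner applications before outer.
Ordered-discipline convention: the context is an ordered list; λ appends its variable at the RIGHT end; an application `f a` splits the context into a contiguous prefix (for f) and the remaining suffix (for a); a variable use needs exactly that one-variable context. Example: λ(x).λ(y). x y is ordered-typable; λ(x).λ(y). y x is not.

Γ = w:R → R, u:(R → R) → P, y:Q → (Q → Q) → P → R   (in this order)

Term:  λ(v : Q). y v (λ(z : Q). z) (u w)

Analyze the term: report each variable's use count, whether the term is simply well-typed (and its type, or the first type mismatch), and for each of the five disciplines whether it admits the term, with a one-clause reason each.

usage: w: 1; u: 1; y: 1; v [bound]: 1; z [bound]: 1
uses in reading order: y, v, z, u, w
typing: well-typed at Q → R
ordered: ✗ — needs exchange: uses follow y, v, z, u, w
linear: ✓ — exactly-once usage across w, u, y, v, z
affine: ✓ — at most one use each (w, u, y, v, z)
relevant: ✓ — none of w, u, y, v, z goes unused
unrestricted: ✓ — well-typed at Q → R; no restrictions here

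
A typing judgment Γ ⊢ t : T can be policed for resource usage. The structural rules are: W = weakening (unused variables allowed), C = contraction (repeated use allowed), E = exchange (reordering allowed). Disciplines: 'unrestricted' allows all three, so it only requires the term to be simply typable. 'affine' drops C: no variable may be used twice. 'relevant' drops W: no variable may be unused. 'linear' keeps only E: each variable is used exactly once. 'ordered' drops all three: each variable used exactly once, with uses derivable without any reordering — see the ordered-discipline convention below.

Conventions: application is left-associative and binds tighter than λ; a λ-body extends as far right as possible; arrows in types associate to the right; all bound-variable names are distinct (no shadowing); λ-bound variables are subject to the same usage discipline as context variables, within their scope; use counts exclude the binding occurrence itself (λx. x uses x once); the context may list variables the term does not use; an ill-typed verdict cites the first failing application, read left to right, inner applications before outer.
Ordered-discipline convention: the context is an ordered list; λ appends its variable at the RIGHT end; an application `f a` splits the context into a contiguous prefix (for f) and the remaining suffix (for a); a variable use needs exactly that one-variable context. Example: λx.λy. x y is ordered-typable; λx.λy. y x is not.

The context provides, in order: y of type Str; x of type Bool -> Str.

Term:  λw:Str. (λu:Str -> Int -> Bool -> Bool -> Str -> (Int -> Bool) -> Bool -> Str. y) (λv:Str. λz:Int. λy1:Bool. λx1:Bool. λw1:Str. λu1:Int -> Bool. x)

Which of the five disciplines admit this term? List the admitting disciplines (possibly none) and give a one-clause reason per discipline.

admitted in: affine, unrestricted
use counts: y ×1, x ×1, w (λ-bound) ×0, u (λ-bound) ×0, v (λ-bound) ×0, z (λ-bound) ×0, y1 (λ-bound) ×0, x1 (λ-bound) ×0, w1 (λ-bound) ×0, u1 (λ-bound) ×0
use order (left to right): y, x
typing: well-typed — term : Str -> Str
ordered ✗ (w, u, v, z, y1, x1, w1, u1 left unused)
linear ✗ (w, u, v, z, y1, x1, w1, u1 left unused)
affine ✓ (none of y, x, w, u, v, z, y1, x1, w1, u1 used more than once)
relevant ✗ (w, u, v, z, y1, x1, w1, u1 left unused)
unrestricted ✓ (typability at Str -> Str is all that's needed)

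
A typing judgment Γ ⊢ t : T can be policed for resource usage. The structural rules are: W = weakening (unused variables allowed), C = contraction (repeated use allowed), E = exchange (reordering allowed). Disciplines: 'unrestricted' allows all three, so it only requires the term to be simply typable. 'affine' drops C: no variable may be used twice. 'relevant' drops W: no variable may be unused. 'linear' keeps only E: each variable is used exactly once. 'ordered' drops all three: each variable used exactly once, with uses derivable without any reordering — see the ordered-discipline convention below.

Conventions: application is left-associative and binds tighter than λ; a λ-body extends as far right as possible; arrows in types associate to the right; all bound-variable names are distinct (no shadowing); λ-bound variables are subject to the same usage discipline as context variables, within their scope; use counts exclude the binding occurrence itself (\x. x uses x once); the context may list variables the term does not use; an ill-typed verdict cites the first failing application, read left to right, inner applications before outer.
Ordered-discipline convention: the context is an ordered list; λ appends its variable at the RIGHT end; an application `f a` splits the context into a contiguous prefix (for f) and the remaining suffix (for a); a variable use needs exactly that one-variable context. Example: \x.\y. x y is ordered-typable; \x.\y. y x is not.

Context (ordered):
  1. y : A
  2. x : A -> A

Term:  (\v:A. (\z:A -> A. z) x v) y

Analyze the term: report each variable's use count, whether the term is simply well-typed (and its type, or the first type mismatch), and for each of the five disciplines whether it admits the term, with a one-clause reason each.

usage: y: 1×, x: 1×, v (bound): 1×, z (bound): 1×
order of uses: z, x, v, y
typing: the term checks, with type A
ordered: ✗, use order z, x, v, y needs exchange
linear: ✓, exactly-once usage across y, x, v, z
affine: ✓, y, x, v, z: no repeats, contraction unneeded
relevant: ✓, every one of y, x, v, z appears
unrestricted: ✓, type-checks (A) and nothing is barred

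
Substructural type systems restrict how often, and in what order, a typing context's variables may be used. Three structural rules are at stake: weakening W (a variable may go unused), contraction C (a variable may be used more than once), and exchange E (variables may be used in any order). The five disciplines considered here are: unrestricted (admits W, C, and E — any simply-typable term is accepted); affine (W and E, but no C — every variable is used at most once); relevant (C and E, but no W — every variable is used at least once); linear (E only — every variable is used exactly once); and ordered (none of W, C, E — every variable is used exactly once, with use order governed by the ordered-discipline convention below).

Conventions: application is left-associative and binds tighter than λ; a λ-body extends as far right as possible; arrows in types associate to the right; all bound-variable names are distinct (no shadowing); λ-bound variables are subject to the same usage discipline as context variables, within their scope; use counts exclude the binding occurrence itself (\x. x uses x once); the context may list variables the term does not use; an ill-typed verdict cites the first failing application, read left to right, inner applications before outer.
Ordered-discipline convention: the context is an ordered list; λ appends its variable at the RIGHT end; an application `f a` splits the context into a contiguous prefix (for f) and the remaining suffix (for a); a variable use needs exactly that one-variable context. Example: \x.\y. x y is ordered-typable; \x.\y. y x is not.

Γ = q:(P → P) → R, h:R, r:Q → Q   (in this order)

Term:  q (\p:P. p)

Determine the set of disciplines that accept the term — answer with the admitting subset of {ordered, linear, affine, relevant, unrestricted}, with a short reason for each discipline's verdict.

admitting disciplines: affine, unrestricted
use counts: q: 1, h: 0, r: 0, p (bound): 1
order of uses: q, p
typing: ✓ — R
ordered ✗ (h, r never used (weakening))
linear ✗ (h, r never used (weakening))
affine ✓ (q, h, r, p: no repeats, contraction unneeded)
relevant ✗ (h, r never used (weakening))
unrestricted ✓ (well-typed at R; no restrictions here)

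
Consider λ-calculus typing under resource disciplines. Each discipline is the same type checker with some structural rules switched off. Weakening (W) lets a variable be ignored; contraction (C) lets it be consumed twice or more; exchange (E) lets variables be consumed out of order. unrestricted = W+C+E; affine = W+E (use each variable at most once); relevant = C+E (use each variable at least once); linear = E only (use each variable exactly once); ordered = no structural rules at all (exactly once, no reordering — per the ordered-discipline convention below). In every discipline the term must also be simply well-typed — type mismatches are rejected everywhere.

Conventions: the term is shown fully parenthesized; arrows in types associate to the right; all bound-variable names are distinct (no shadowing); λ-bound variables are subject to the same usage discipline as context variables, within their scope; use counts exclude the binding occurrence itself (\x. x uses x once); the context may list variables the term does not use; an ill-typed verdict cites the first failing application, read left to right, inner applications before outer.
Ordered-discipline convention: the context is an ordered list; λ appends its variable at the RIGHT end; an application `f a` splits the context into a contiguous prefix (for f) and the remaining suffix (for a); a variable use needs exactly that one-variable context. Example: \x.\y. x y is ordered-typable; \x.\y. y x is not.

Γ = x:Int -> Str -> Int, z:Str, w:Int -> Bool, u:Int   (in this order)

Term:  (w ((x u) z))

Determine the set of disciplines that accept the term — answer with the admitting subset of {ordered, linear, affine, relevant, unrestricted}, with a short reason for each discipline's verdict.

admitted in: linear, affine, relevant, unrestricted
variable uses: x: 1×, z: 1×, w: 1×, u: 1×
use order (left to right): w, x, u, z
typing: well-typed at Bool
ordered: ✗ — no ordered split (uses run w, x, u, z)
linear: ✓ — each of x, z, w, u used exactly once
affine: ✓ — x, z, w, u: no repeats, contraction unneeded
relevant: ✓ — at least one use each (x, z, w, u)
unrestricted: ✓ — type-checks (Bool) and nothing is barred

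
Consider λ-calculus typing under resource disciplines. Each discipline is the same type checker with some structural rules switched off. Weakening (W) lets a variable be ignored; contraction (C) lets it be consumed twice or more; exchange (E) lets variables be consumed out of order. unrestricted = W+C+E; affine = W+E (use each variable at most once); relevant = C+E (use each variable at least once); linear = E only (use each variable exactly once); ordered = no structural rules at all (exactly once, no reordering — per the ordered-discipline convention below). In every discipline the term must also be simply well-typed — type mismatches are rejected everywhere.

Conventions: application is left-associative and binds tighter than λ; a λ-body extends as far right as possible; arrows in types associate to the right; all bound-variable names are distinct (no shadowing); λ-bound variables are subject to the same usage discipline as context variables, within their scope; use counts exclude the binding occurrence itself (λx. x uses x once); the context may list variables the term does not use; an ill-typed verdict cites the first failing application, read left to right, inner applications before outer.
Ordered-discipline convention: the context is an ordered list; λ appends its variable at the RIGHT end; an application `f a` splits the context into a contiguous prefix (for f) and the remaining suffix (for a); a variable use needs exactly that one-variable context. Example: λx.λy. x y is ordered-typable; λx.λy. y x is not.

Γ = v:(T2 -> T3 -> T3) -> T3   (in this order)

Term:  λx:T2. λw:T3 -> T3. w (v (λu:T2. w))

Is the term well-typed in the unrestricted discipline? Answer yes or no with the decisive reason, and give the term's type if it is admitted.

yes — typability at T2 -> (T3 -> T3) -> T3 is all that's needed; term : T2 -> (T3 -> T3) -> T3
counts: v: 1, x [bound]: 0, w [bound]: 2, u [bound]: 0
left-to-right use order: w, v, w
typing: ✓ — T2 -> (T3 -> T3) -> T3
per-discipline verdicts: ordered ✗ | linear ✗ | affine ✗ | relevant ✗ | unrestricted ✓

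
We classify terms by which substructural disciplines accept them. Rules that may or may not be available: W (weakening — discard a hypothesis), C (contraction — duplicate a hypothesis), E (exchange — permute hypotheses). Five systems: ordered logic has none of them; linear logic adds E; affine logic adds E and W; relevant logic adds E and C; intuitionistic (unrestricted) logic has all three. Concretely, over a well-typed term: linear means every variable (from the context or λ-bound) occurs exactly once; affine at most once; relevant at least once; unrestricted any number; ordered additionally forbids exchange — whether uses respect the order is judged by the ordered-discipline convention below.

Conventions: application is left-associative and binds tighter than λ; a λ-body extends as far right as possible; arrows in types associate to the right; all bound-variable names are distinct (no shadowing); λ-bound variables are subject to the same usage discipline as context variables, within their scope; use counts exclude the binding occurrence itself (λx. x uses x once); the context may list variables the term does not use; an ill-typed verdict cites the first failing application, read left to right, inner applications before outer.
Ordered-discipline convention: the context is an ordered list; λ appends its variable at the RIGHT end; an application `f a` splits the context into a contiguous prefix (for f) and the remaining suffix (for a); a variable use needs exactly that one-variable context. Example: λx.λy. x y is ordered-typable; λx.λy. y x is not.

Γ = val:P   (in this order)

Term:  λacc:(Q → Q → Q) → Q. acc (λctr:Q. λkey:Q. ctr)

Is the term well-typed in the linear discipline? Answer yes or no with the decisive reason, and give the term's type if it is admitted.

no — val, key left unused
counts: val ×0, acc (bound) ×1, ctr (bound) ×1, key (bound) ×0
order of uses: acc, ctr
typing: well-typed at ((Q → Q → Q) → Q) → Q
per-discipline verdicts: ordered ✗ | linear ✗ | affine ✓ | relevant ✗ | unrestricted ✓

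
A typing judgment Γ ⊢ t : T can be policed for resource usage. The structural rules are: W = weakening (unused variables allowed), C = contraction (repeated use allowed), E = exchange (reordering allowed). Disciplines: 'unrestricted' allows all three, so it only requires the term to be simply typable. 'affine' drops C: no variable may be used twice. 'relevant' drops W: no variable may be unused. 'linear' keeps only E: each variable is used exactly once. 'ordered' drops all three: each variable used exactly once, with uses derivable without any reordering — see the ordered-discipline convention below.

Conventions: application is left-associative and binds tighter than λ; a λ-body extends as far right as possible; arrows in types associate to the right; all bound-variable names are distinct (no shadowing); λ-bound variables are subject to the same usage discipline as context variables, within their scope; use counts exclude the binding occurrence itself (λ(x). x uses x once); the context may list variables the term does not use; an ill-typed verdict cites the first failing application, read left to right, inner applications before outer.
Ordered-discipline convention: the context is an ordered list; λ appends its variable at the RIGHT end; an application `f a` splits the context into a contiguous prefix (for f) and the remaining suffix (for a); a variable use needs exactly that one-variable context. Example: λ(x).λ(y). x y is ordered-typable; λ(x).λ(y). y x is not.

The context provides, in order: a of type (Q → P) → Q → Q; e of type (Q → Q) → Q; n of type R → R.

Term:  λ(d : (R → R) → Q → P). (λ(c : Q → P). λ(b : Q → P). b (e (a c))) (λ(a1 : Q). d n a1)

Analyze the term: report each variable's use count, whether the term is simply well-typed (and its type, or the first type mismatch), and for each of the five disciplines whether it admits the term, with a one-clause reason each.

usage: a ×1; e ×1; n ×1; d (λ-bound) ×1; c (λ-bound) ×1; b (λ-bound) ×1; a1 (λ-bound) ×1
uses in reading order: b, e, a, c, d, n, a1
typing: ✓ — ((R → R) → Q → P) → (Q → P) → P
ordered: ✗, needs exchange: uses follow b, e, a, c, d, n, a1
linear: ✓, each of a, e, n, d, c, b, a1 used exactly once
affine: ✓, a, e, n, d, c, b, a1: no repeats, contraction unneeded
relevant: ✓, at least one use each (a, e, n, d, c, b, a1)
unrestricted: ✓, well-typed at ((R → R) → Q → P) → (Q → P) → P; no restrictions here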